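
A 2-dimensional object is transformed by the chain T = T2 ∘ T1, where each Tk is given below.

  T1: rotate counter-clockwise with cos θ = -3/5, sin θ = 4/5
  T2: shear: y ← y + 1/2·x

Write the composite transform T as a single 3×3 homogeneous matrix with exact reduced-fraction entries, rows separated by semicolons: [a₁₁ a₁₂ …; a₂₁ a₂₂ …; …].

T1 = [-3/5 -4/5 0; 4/5 -3/5 0; 0 0 1]
T2·T1 = [-3/5 -4/5 0; 1/2 -1 0; 0 0 1]

T = [-3/5 -4/5 0; 1/2 -1 0; 0 0 1]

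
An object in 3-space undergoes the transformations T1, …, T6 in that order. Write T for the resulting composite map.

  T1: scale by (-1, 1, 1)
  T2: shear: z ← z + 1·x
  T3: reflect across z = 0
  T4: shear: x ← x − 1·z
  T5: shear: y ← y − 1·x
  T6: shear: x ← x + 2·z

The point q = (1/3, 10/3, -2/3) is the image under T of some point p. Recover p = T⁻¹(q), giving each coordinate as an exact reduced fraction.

T1 = [-1 0 0 0; 0 1 0 0; 0 0 1 0; 0 0 0 1]
T2·T1 = [-1 0 0 0; 0 1 0 0; -1 0 1 0; 0 0 0 1]
T3·…·T1 = [-1 0 0 0; 0 1 0 0; 1 0 -1 0; 0 0 0 1]
T4·…·T1 = [-2 0 1 0; 0 1 0 0; 1 0 -1 0; 0 0 0 1]
T5·…·T1 = [-2 0 1 0; 2 1 -1 0; 1 0 -1 0; 0 0 0 1]
T6·…·T1 = [0 0 -1 0; 2 1 -1 0; 1 0 -1 0; 0 0 0 1]
det M = 1; M⁻¹ = [-1 0 1 0; 1 1 -2 0; -1 0 0 0; 0 0 0 1]
M⁻¹ · (1/3, 10/3, -2/3)ᵀ = (-1, 5, -1/3)ᵀ

p = (-1, 5, -1/3)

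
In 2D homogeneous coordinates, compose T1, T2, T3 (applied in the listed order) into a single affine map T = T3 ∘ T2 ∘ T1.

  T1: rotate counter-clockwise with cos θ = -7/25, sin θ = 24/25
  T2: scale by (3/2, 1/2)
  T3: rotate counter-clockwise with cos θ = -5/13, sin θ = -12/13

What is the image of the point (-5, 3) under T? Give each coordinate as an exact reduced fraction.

T(p) = (-1137/650, 2037/650)

T1 rotate counter-clockwise with cos θ = -7/25, sin θ = 24/25: (-5, 3) → (-37/25, -141/25)
T2 scale by (3/2, 1/2): (-37/25, -141/25) → (-111/50, -141/50)
T3 rotate counter-clockwise with cos θ = -5/13, sin θ = -12/13: (-111/50, -141/50) → (-1137/650, 2037/650)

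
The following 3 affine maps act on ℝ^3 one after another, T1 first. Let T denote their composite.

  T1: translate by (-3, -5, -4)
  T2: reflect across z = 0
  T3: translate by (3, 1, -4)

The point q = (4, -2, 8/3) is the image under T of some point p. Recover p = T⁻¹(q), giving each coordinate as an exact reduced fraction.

p = (4, 2, -8/3)

T1 = [1 0 0 -3; 0 1 0 -5; 0 0 1 -4; 0 0 0 1]
T2·T1 = [1 0 0 -3; 0 1 0 -5; 0 0 -1 4; 0 0 0 1]
T3·…·T1 = [1 0 0 0; 0 1 0 -4; 0 0 -1 0; 0 0 0 1]
det M = -1; M⁻¹ = [1 0 0 0; 0 1 0 4; 0 0 -1 0; 0 0 0 1]
M⁻¹ · (4, -2, 8/3)ᵀ = (4, 2, -8/3)ᵀ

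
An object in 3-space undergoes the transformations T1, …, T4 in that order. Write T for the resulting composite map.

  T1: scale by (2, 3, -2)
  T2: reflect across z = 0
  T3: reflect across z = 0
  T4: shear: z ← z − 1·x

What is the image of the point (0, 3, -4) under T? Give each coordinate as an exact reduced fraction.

T1 scale by (2, 3, -2): (0, 3, -4) → (0, 9, 8)
T2 reflect across z = 0: (0, 9, 8) → (0, 9, -8)
T3 reflect across z = 0: (0, 9, -8) → (0, 9, 8)
T4 shear: z ← z − 1·x: (0, 9, 8) → (0, 9, 8)

T(p) = (0, 9, 8)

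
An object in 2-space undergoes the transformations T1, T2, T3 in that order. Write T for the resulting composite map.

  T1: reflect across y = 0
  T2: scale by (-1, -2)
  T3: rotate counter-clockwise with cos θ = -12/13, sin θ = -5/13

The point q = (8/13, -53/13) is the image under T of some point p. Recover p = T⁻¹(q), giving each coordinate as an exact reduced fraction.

T1 = [1 0 0; 0 -1 0; 0 0 1]
T2·T1 = [-1 0 0; 0 2 0; 0 0 1]
T3·…·T1 = [12/13 10/13 0; 5/13 -24/13 0; 0 0 1]
det M = -2; M⁻¹ = [12/13 5/13 0; 5/26 -6/13 0; 0 0 1]
M⁻¹ · (8/13, -53/13)ᵀ = (-1, 2)ᵀ

p = (-1, 2)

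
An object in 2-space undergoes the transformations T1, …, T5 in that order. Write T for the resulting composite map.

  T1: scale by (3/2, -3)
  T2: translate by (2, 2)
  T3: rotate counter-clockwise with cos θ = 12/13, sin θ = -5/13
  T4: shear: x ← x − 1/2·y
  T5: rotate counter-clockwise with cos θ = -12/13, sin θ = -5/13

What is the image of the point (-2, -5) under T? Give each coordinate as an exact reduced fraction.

T1 scale by (3/2, -3): (-2, -5) → (-3, 15)
T2 translate by (2, 2): (-3, 15) → (-1, 17)
T3 rotate counter-clockwise with cos θ = 12/13, sin θ = -5/13: (-1, 17) → (73/13, 209/13)
T4 shear: x ← x − 1/2·y: (73/13, 209/13) → (-63/26, 209/13)
T5 rotate counter-clockwise with cos θ = -12/13, sin θ = -5/13: (-63/26, 209/13) → (1423/169, -4701/338)

T(p) = (1423/169, -4701/338)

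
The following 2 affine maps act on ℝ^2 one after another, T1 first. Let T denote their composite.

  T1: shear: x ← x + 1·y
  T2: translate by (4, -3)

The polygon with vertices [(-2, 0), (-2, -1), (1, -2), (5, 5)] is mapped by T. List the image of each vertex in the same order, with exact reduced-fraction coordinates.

image vertices: (2, -3), (1, -4), (3, -5), (14, 2)

T1 shear: x ← x + 1·y: (-2, 0) → (-2, 0); (-2, -1) → (-3, -1); (1, -2) → (-1, -2); (5, 5) → (10, 5)
T2 translate by (4, -3): (-2, 0) → (2, -3); (-3, -1) → (1, -4); (-1, -2) → (3, -5); (10, 5) → (14, 2)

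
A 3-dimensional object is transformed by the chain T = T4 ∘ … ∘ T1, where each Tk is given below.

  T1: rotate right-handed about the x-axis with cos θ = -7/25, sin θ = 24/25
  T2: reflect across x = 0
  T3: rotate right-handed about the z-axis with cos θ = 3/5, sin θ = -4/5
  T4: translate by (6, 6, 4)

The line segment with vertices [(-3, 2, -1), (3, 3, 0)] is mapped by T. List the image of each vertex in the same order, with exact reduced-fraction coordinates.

image vertices: (203/25, 96/25, 31/5), (441/125, 987/125, 172/25)

T1 rotate right-handed about the x-axis with cos θ = -7/25, sin θ = 24/25: (-3, 2, -1) → (-3, 2/5, 11/5); (3, 3, 0) → (3, -21/25, 72/25)
T2 reflect across x = 0: (-3, 2/5, 11/5) → (3, 2/5, 11/5); (3, -21/25, 72/25) → (-3, -21/25, 72/25)
T3 rotate right-handed about the z-axis with cos θ = 3/5, sin θ = -4/5: (3, 2/5, 11/5) → (53/25, -54/25, 11/5); (-3, -21/25, 72/25) → (-309/125, 237/125, 72/25)
T4 translate by (6, 6, 4): (53/25, -54/25, 11/5) → (203/25, 96/25, 31/5); (-309/125, 237/125, 72/25) → (441/125, 987/125, 172/25)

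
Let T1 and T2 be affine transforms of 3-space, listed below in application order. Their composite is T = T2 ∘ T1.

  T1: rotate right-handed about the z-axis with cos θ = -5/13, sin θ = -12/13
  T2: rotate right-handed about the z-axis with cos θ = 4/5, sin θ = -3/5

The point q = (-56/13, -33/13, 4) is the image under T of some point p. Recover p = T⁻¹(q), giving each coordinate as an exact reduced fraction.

T1 = [-5/13 12/13 0 0; -12/13 -5/13 0 0; 0 0 1 0; 0 0 0 1]
T2·T1 = [-56/65 33/65 0 0; -33/65 -56/65 0 0; 0 0 1 0; 0 0 0 1]
det M = 1; M⁻¹ = [-56/65 -33/65 0 0; 33/65 -56/65 0 0; 0 0 1 0; 0 0 0 1]
M⁻¹ · (-56/13, -33/13, 4)ᵀ = (5, 0, 4)ᵀ

p = (5, 0, 4)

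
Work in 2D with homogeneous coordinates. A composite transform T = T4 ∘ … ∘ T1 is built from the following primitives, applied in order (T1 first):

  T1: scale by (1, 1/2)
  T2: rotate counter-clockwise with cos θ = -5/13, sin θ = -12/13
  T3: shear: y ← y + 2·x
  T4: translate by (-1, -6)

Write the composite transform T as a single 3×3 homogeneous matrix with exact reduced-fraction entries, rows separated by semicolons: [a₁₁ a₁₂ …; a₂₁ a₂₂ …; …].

T1 = [1 0 0; 0 1/2 0; 0 0 1]
T2·T1 = [-5/13 6/13 0; -12/13 -5/26 0; 0 0 1]
T3·…·T1 = [-5/13 6/13 0; -22/13 19/26 0; 0 0 1]
T4·…·T1 = [-5/13 6/13 -1; -22/13 19/26 -6; 0 0 1]

T = [-5/13 6/13 -1; -22/13 19/26 -6; 0 0 1]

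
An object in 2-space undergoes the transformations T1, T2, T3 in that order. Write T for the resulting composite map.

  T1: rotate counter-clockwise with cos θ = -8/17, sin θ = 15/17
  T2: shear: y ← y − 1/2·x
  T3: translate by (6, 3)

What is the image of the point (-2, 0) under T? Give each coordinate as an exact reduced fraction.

T(p) = (118/17, 13/17)

T1 rotate counter-clockwise with cos θ = -8/17, sin θ = 15/17: (-2, 0) → (16/17, -30/17)
T2 shear: y ← y − 1/2·x: (16/17, -30/17) → (16/17, -38/17)
T3 translate by (6, 3): (16/17, -38/17) → (118/17, 13/17)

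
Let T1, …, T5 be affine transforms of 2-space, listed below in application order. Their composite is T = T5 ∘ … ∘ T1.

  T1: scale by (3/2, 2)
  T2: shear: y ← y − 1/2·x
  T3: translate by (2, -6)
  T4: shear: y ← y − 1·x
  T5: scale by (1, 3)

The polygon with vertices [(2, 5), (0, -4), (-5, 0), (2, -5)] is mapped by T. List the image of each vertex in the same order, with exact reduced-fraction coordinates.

T1 scale by (3/2, 2): (2, 5) → (3, 10); (0, -4) → (0, -8); (-5, 0) → (-15/2, 0); (2, -5) → (3, -10)
T2 shear: y ← y − 1/2·x: (3, 10) → (3, 17/2); (0, -8) → (0, -8); (-15/2, 0) → (-15/2, 15/4); (3, -10) → (3, -23/2)
T3 translate by (2, -6): (3, 17/2) → (5, 5/2); (0, -8) → (2, -14); (-15/2, 15/4) → (-11/2, -9/4); (3, -23/2) → (5, -35/2)
T4 shear: y ← y − 1·x: (5, 5/2) → (5, -5/2); (2, -14) → (2, -16); (-11/2, -9/4) → (-11/2, 13/4); (5, -35/2) → (5, -45/2)
T5 scale by (1, 3): (5, -5/2) → (5, -15/2); (2, -16) → (2, -48); (-11/2, 13/4) → (-11/2, 39/4); (5, -45/2) → (5, -135/2)

image vertices: (5, -15/2), (2, -48), (-11/2, 39/4), (5, -135/2)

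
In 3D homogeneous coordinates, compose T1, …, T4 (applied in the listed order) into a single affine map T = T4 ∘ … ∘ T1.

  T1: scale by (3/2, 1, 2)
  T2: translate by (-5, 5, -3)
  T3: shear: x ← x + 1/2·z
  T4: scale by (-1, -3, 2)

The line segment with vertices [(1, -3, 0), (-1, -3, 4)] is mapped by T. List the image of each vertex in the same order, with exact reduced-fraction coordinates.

T1 scale by (3/2, 1, 2): (1, -3, 0) → (3/2, -3, 0); (-1, -3, 4) → (-3/2, -3, 8)
T2 translate by (-5, 5, -3): (3/2, -3, 0) → (-7/2, 2, -3); (-3/2, -3, 8) → (-13/2, 2, 5)
T3 shear: x ← x + 1/2·z: (-7/2, 2, -3) → (-5, 2, -3); (-13/2, 2, 5) → (-4, 2, 5)
T4 scale by (-1, -3, 2): (-5, 2, -3) → (5, -6, -6); (-4, 2, 5) → (4, -6, 10)

image vertices: (5, -6, -6), (4, -6, 10)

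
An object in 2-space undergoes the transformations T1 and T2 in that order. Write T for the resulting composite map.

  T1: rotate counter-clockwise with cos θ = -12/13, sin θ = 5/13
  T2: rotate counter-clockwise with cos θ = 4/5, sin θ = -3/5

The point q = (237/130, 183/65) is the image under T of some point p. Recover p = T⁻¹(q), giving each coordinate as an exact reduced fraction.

p = (3/2, -3)

T1 = [-12/13 -5/13 0; 5/13 -12/13 0; 0 0 1]
T2·T1 = [-33/65 -56/65 0; 56/65 -33/65 0; 0 0 1]
det M = 1; M⁻¹ = [-33/65 56/65 0; -56/65 -33/65 0; 0 0 1]
M⁻¹ · (237/130, 183/65)ᵀ = (3/2, -3)ᵀ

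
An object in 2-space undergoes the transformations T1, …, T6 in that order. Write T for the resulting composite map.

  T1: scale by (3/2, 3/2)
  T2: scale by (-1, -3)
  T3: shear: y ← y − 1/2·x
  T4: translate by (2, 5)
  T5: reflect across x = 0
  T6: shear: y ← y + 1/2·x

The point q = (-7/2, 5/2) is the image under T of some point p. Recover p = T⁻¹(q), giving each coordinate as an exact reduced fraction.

T1 = [3/2 0 0; 0 3/2 0; 0 0 1]
T2·T1 = [-3/2 0 0; 0 -9/2 0; 0 0 1]
T3·…·T1 = [-3/2 0 0; 3/4 -9/2 0; 0 0 1]
T4·…·T1 = [-3/2 0 2; 3/4 -9/2 5; 0 0 1]
T5·…·T1 = [3/2 0 -2; 3/4 -9/2 5; 0 0 1]
T6·…·T1 = [3/2 0 -2; 3/2 -9/2 4; 0 0 1]
det M = -27/4; M⁻¹ = [2/3 0 4/3; 2/9 -2/9 4/3; 0 0 1]
M⁻¹ · (-7/2, 5/2)ᵀ = (-1, 0)ᵀ

p = (-1, 0)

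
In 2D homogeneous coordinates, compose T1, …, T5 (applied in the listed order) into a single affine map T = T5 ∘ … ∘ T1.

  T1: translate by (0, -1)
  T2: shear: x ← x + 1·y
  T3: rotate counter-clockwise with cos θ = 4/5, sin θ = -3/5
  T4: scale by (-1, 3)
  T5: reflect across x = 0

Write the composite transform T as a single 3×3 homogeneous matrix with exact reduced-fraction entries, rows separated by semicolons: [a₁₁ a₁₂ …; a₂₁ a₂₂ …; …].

T = [4/5 7/5 -7/5; -9/5 3/5 -3/5; 0 0 1]

T1 = [1 0 0; 0 1 -1; 0 0 1]
T2·T1 = [1 1 -1; 0 1 -1; 0 0 1]
T3·…·T1 = [4/5 7/5 -7/5; -3/5 1/5 -1/5; 0 0 1]
T4·…·T1 = [-4/5 -7/5 7/5; -9/5 3/5 -3/5; 0 0 1]
T5·…·T1 = [4/5 7/5 -7/5; -9/5 3/5 -3/5; 0 0 1]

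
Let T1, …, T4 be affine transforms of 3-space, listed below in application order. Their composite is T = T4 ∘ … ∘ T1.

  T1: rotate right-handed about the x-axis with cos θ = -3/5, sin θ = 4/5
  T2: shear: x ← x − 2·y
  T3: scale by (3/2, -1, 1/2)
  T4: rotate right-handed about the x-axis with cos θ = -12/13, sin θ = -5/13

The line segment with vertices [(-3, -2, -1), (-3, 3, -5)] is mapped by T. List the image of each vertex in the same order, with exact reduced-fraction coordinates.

image vertices: (-21/2, 43/26, 16/13), (-111/10, 399/130, -107/65)

T1 rotate right-handed about the x-axis with cos θ = -3/5, sin θ = 4/5: (-3, -2, -1) → (-3, 2, -1); (-3, 3, -5) → (-3, 11/5, 27/5)
T2 shear: x ← x − 2·y: (-3, 2, -1) → (-7, 2, -1); (-3, 11/5, 27/5) → (-37/5, 11/5, 27/5)
T3 scale by (3/2, -1, 1/2): (-7, 2, -1) → (-21/2, -2, -1/2); (-37/5, 11/5, 27/5) → (-111/10, -11/5, 27/10)
T4 rotate right-handed about the x-axis with cos θ = -12/13, sin θ = -5/13: (-21/2, -2, -1/2) → (-21/2, 43/26, 16/13); (-111/10, -11/5, 27/10) → (-111/10, 399/130, -107/65)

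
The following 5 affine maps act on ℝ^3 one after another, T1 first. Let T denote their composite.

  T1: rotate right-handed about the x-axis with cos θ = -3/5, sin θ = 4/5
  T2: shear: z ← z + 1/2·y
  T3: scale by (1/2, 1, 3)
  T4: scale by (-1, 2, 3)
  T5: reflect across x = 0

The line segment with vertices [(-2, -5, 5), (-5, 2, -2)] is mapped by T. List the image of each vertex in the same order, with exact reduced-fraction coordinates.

T1 rotate right-handed about the x-axis with cos θ = -3/5, sin θ = 4/5: (-2, -5, 5) → (-2, -1, -7); (-5, 2, -2) → (-5, 2/5, 14/5)
T2 shear: z ← z + 1/2·y: (-2, -1, -7) → (-2, -1, -15/2); (-5, 2/5, 14/5) → (-5, 2/5, 3)
T3 scale by (1/2, 1, 3): (-2, -1, -15/2) → (-1, -1, -45/2); (-5, 2/5, 3) → (-5/2, 2/5, 9)
T4 scale by (-1, 2, 3): (-1, -1, -45/2) → (1, -2, -135/2); (-5/2, 2/5, 9) → (5/2, 4/5, 27)
T5 reflect across x = 0: (1, -2, -135/2) → (-1, -2, -135/2); (5/2, 4/5, 27) → (-5/2, 4/5, 27)

image vertices: (-1, -2, -135/2), (-5/2, 4/5, 27)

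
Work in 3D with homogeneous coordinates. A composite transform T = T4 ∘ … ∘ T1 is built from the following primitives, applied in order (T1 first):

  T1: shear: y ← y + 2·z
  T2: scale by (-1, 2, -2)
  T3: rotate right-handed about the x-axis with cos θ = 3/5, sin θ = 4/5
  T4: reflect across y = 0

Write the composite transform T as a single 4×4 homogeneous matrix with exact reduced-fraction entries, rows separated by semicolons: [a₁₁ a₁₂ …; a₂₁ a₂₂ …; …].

T = [-1 0 0 0; 0 -6/5 -4 0; 0 8/5 2 0; 0 0 0 1]

T1 = [1 0 0 0; 0 1 2 0; 0 0 1 0; 0 0 0 1]
T2·T1 = [-1 0 0 0; 0 2 4 0; 0 0 -2 0; 0 0 0 1]
T3·…·T1 = [-1 0 0 0; 0 6/5 4 0; 0 8/5 2 0; 0 0 0 1]
T4·…·T1 = [-1 0 0 0; 0 -6/5 -4 0; 0 8/5 2 0; 0 0 0 1]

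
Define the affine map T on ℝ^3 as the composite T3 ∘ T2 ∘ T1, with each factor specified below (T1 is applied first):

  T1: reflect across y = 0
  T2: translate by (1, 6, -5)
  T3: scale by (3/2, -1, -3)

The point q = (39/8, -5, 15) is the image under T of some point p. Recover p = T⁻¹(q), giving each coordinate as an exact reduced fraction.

p = (9/4, 1, 0)

T1 = [1 0 0 0; 0 -1 0 0; 0 0 1 0; 0 0 0 1]
T2·T1 = [1 0 0 1; 0 -1 0 6; 0 0 1 -5; 0 0 0 1]
T3·…·T1 = [3/2 0 0 3/2; 0 1 0 -6; 0 0 -3 15; 0 0 0 1]
det M = -9/2; M⁻¹ = [2/3 0 0 -1; 0 1 0 6; 0 0 -1/3 5; 0 0 0 1]
M⁻¹ · (39/8, -5, 15)ᵀ = (9/4, 1, 0)ᵀ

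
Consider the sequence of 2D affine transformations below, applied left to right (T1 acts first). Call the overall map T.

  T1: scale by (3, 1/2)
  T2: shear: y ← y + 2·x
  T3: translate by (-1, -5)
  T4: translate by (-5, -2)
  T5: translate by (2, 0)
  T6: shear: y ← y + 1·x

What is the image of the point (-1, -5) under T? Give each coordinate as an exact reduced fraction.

T(p) = (-7, -45/2)

T1 scale by (3, 1/2): (-1, -5) → (-3, -5/2)
T2 shear: y ← y + 2·x: (-3, -5/2) → (-3, -17/2)
T3 translate by (-1, -5): (-3, -17/2) → (-4, -27/2)
T4 translate by (-5, -2): (-4, -27/2) → (-9, -31/2)
T5 translate by (2, 0): (-9, -31/2) → (-7, -31/2)
T6 shear: y ← y + 1·x: (-7, -31/2) → (-7, -45/2)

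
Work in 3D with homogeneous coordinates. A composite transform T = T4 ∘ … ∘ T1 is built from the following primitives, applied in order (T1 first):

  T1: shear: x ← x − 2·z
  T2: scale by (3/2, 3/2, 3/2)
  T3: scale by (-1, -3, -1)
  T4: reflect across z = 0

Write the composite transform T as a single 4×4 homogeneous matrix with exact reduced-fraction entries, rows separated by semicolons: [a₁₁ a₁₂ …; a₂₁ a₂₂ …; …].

T1 = [1 0 -2 0; 0 1 0 0; 0 0 1 0; 0 0 0 1]
T2·T1 = [3/2 0 -3 0; 0 3/2 0 0; 0 0 3/2 0; 0 0 0 1]
T3·…·T1 = [-3/2 0 3 0; 0 -9/2 0 0; 0 0 -3/2 0; 0 0 0 1]
T4·…·T1 = [-3/2 0 3 0; 0 -9/2 0 0; 0 0 3/2 0; 0 0 0 1]

T = [-3/2 0 3 0; 0 -9/2 0 0; 0 0 3/2 0; 0 0 0 1]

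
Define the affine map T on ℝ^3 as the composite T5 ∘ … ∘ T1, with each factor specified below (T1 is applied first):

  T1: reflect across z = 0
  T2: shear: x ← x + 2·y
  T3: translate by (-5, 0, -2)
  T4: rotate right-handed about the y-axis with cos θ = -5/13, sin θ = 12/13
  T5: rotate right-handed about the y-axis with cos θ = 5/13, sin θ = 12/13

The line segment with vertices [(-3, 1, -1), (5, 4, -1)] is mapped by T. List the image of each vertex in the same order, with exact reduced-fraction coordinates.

image vertices: (6, 1, 1), (-8, 4, 1)

T1 reflect across z = 0: (-3, 1, -1) → (-3, 1, 1); (5, 4, -1) → (5, 4, 1)
T2 shear: x ← x + 2·y: (-3, 1, 1) → (-1, 1, 1); (5, 4, 1) → (13, 4, 1)
T3 translate by (-5, 0, -2): (-1, 1, 1) → (-6, 1, -1); (13, 4, 1) → (8, 4, -1)
T4 rotate right-handed about the y-axis with cos θ = -5/13, sin θ = 12/13: (-6, 1, -1) → (18/13, 1, 77/13); (8, 4, -1) → (-4, 4, -7)
T5 rotate right-handed about the y-axis with cos θ = 5/13, sin θ = 12/13: (18/13, 1, 77/13) → (6, 1, 1); (-4, 4, -7) → (-8, 4, 1)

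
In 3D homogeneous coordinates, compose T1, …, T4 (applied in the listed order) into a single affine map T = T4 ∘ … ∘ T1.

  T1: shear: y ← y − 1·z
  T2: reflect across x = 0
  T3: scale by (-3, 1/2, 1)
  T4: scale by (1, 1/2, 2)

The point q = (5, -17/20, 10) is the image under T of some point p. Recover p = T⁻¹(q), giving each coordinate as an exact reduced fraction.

T1 = [1 0 0 0; 0 1 -1 0; 0 0 1 0; 0 0 0 1]
T2·T1 = [-1 0 0 0; 0 1 -1 0; 0 0 1 0; 0 0 0 1]
T3·…·T1 = [3 0 0 0; 0 1/2 -1/2 0; 0 0 1 0; 0 0 0 1]
T4·…·T1 = [3 0 0 0; 0 1/4 -1/4 0; 0 0 2 0; 0 0 0 1]
det M = 3/2; M⁻¹ = [1/3 0 0 0; 0 4 1/2 0; 0 0 1/2 0; 0 0 0 1]
M⁻¹ · (5, -17/20, 10)ᵀ = (5/3, 8/5, 5)ᵀ

p = (5/3, 8/5, 5)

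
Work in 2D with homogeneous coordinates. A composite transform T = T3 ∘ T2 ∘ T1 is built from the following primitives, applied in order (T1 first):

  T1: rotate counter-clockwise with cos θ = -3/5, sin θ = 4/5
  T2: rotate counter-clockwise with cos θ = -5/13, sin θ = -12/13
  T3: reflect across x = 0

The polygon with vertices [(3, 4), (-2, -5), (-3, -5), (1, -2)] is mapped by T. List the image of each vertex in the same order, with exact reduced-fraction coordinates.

T1 rotate counter-clockwise with cos θ = -3/5, sin θ = 4/5: (3, 4) → (-5, 0); (-2, -5) → (26/5, 7/5); (-3, -5) → (29/5, 3/5); (1, -2) → (1, 2)
T2 rotate counter-clockwise with cos θ = -5/13, sin θ = -12/13: (-5, 0) → (25/13, 60/13); (26/5, 7/5) → (-46/65, -347/65); (29/5, 3/5) → (-109/65, -363/65); (1, 2) → (19/13, -22/13)
T3 reflect across x = 0: (25/13, 60/13) → (-25/13, 60/13); (-46/65, -347/65) → (46/65, -347/65); (-109/65, -363/65) → (109/65, -363/65); (19/13, -22/13) → (-19/13, -22/13)

image vertices: (-25/13, 60/13), (46/65, -347/65), (109/65, -363/65), (-19/13, -22/13)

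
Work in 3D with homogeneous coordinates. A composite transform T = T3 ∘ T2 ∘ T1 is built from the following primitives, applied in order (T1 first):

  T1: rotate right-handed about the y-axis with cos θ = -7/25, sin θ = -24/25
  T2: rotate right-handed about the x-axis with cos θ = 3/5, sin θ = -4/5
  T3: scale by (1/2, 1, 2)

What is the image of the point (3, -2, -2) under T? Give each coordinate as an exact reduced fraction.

T(p) = (27/50, 194/125, 916/125)

T1 rotate right-handed about the y-axis with cos θ = -7/25, sin θ = -24/25: (3, -2, -2) → (27/25, -2, 86/25)
T2 rotate right-handed about the x-axis with cos θ = 3/5, sin θ = -4/5: (27/25, -2, 86/25) → (27/25, 194/125, 458/125)
T3 scale by (1/2, 1, 2): (27/25, 194/125, 458/125) → (27/50, 194/125, 916/125)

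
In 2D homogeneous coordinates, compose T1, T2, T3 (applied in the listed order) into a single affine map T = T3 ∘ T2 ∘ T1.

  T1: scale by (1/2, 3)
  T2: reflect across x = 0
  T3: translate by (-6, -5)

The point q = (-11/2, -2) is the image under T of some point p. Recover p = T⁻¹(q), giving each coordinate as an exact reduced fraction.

p = (-1, 1)

T1 = [1/2 0 0; 0 3 0; 0 0 1]
T2·T1 = [-1/2 0 0; 0 3 0; 0 0 1]
T3·…·T1 = [-1/2 0 -6; 0 3 -5; 0 0 1]
det M = -3/2; M⁻¹ = [-2 0 -12; 0 1/3 5/3; 0 0 1]
M⁻¹ · (-11/2, -2)ᵀ = (-1, 1)ᵀ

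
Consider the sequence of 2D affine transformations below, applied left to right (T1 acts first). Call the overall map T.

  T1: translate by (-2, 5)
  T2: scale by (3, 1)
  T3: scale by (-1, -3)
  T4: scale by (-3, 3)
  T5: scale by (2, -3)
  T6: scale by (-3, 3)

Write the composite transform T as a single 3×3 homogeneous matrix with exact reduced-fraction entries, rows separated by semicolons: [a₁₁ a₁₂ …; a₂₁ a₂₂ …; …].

T = [-54 0 108; 0 81 405; 0 0 1]

T1 = [1 0 -2; 0 1 5; 0 0 1]
T2·T1 = [3 0 -6; 0 1 5; 0 0 1]
T3·…·T1 = [-3 0 6; 0 -3 -15; 0 0 1]
T4·…·T1 = [9 0 -18; 0 -9 -45; 0 0 1]
T5·…·T1 = [18 0 -36; 0 27 135; 0 0 1]
T6·…·T1 = [-54 0 108; 0 81 405; 0 0 1]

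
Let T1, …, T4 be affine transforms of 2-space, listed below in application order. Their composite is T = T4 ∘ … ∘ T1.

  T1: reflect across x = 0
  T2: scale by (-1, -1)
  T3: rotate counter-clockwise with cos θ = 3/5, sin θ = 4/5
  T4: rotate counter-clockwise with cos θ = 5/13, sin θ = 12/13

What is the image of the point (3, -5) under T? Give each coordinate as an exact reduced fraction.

T(p) = (-379/65, 3/65)

T1 reflect across x = 0: (3, -5) → (-3, -5)
T2 scale by (-1, -1): (-3, -5) → (3, 5)
T3 rotate counter-clockwise with cos θ = 3/5, sin θ = 4/5: (3, 5) → (-11/5, 27/5)
T4 rotate counter-clockwise with cos θ = 5/13, sin θ = 12/13: (-11/5, 27/5) → (-379/65, 3/65)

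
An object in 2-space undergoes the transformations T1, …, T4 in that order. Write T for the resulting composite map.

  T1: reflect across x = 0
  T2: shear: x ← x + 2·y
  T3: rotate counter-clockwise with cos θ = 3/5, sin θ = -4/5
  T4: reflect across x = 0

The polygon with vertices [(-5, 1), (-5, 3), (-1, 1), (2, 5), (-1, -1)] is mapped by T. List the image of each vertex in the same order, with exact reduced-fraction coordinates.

T1 reflect across x = 0: (-5, 1) → (5, 1); (-5, 3) → (5, 3); (-1, 1) → (1, 1); (2, 5) → (-2, 5); (-1, -1) → (1, -1)
T2 shear: x ← x + 2·y: (5, 1) → (7, 1); (5, 3) → (11, 3); (1, 1) → (3, 1); (-2, 5) → (8, 5); (1, -1) → (-1, -1)
T3 rotate counter-clockwise with cos θ = 3/5, sin θ = -4/5: (7, 1) → (5, -5); (11, 3) → (9, -7); (3, 1) → (13/5, -9/5); (8, 5) → (44/5, -17/5); (-1, -1) → (-7/5, 1/5)
T4 reflect across x = 0: (5, -5) → (-5, -5); (9, -7) → (-9, -7); (13/5, -9/5) → (-13/5, -9/5); (44/5, -17/5) → (-44/5, -17/5); (-7/5, 1/5) → (7/5, 1/5)

image vertices: (-5, -5), (-9, -7), (-13/5, -9/5), (-44/5, -17/5), (7/5, 1/5)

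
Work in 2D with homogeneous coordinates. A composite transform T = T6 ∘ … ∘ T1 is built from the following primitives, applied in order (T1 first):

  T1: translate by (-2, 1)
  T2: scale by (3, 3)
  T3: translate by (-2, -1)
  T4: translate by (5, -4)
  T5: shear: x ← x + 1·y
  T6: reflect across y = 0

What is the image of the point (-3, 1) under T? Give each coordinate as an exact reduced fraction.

T(p) = (-11, -1)

T1 translate by (-2, 1): (-3, 1) → (-5, 2)
T2 scale by (3, 3): (-5, 2) → (-15, 6)
T3 translate by (-2, -1): (-15, 6) → (-17, 5)
T4 translate by (5, -4): (-17, 5) → (-12, 1)
T5 shear: x ← x + 1·y: (-12, 1) → (-11, 1)
T6 reflect across y = 0: (-11, 1) → (-11, -1)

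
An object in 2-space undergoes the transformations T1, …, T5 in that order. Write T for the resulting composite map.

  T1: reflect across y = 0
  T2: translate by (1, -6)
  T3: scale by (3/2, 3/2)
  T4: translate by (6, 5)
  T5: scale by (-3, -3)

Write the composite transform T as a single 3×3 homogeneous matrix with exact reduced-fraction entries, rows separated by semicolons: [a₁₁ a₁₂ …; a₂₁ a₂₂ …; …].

T = [-9/2 0 -45/2; 0 9/2 12; 0 0 1]

T1 = [1 0 0; 0 -1 0; 0 0 1]
T2·T1 = [1 0 1; 0 -1 -6; 0 0 1]
T3·…·T1 = [3/2 0 3/2; 0 -3/2 -9; 0 0 1]
T4·…·T1 = [3/2 0 15/2; 0 -3/2 -4; 0 0 1]
T5·…·T1 = [-9/2 0 -45/2; 0 9/2 12; 0 0 1]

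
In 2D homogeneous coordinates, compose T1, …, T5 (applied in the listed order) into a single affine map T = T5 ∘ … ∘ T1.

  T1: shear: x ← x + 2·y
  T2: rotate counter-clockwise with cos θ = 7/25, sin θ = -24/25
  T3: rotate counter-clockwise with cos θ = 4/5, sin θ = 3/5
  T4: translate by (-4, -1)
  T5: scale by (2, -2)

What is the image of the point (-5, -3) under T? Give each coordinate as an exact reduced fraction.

T1 shear: x ← x + 2·y: (-5, -3) → (-11, -3)
T2 rotate counter-clockwise with cos θ = 7/25, sin θ = -24/25: (-11, -3) → (-149/25, 243/25)
T3 rotate counter-clockwise with cos θ = 4/5, sin θ = 3/5: (-149/25, 243/25) → (-53/5, 21/5)
T4 translate by (-4, -1): (-53/5, 21/5) → (-73/5, 16/5)
T5 scale by (2, -2): (-73/5, 16/5) → (-146/5, -32/5)

T(p) = (-146/5, -32/5)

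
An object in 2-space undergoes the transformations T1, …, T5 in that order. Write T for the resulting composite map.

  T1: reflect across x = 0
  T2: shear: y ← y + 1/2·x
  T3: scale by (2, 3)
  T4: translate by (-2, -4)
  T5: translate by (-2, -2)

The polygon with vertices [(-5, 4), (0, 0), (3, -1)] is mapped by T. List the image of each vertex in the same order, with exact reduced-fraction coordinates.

T1 reflect across x = 0: (-5, 4) → (5, 4); (0, 0) → (0, 0); (3, -1) → (-3, -1)
T2 shear: y ← y + 1/2·x: (5, 4) → (5, 13/2); (0, 0) → (0, 0); (-3, -1) → (-3, -5/2)
T3 scale by (2, 3): (5, 13/2) → (10, 39/2); (0, 0) → (0, 0); (-3, -5/2) → (-6, -15/2)
T4 translate by (-2, -4): (10, 39/2) → (8, 31/2); (0, 0) → (-2, -4); (-6, -15/2) → (-8, -23/2)
T5 translate by (-2, -2): (8, 31/2) → (6, 27/2); (-2, -4) → (-4, -6); (-8, -23/2) → (-10, -27/2)

image vertices: (6, 27/2), (-4, -6), (-10, -27/2)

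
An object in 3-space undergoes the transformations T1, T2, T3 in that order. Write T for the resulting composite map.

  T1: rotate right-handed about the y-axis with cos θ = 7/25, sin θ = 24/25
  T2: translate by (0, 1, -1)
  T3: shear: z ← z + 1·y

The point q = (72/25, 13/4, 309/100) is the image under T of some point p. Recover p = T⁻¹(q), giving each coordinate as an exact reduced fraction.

p = (0, 9/4, 3)

T1 = [7/25 0 24/25 0; 0 1 0 0; -24/25 0 7/25 0; 0 0 0 1]
T2·T1 = [7/25 0 24/25 0; 0 1 0 1; -24/25 0 7/25 -1; 0 0 0 1]
T3·…·T1 = [7/25 0 24/25 0; 0 1 0 1; -24/25 1 7/25 0; 0 0 0 1]
det M = 1; M⁻¹ = [7/25 24/25 -24/25 -24/25; 0 1 0 -1; 24/25 -7/25 7/25 7/25; 0 0 0 1]
M⁻¹ · (72/25, 13/4, 309/100)ᵀ = (0, 9/4, 3)ᵀ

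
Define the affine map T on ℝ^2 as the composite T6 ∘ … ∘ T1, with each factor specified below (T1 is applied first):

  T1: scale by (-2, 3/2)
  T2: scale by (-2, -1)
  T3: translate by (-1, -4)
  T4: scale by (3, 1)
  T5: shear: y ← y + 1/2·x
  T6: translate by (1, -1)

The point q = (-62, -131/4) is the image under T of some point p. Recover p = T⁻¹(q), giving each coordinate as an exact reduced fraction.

T1 = [-2 0 0; 0 3/2 0; 0 0 1]
T2·T1 = [4 0 0; 0 -3/2 0; 0 0 1]
T3·…·T1 = [4 0 -1; 0 -3/2 -4; 0 0 1]
T4·…·T1 = [12 0 -3; 0 -3/2 -4; 0 0 1]
T5·…·T1 = [12 0 -3; 6 -3/2 -11/2; 0 0 1]
T6·…·T1 = [12 0 -2; 6 -3/2 -13/2; 0 0 1]
det M = -18; M⁻¹ = [1/12 0 1/6; 1/3 -2/3 -11/3; 0 0 1]
M⁻¹ · (-62, -131/4)ᵀ = (-5, -5/2)ᵀ

p = (-5, -5/2)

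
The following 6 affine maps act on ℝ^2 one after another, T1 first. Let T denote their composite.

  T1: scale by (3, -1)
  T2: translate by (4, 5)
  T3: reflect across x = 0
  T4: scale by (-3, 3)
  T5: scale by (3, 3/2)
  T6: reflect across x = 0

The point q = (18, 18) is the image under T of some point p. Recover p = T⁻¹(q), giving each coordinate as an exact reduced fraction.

p = (-2, 1)

T1 = [3 0 0; 0 -1 0; 0 0 1]
T2·T1 = [3 0 4; 0 -1 5; 0 0 1]
T3·…·T1 = [-3 0 -4; 0 -1 5; 0 0 1]
T4·…·T1 = [9 0 12; 0 -3 15; 0 0 1]
T5·…·T1 = [27 0 36; 0 -9/2 45/2; 0 0 1]
T6·…·T1 = [-27 0 -36; 0 -9/2 45/2; 0 0 1]
det M = 243/2; M⁻¹ = [-1/27 0 -4/3; 0 -2/9 5; 0 0 1]
M⁻¹ · (18, 18)ᵀ = (-2, 1)ᵀ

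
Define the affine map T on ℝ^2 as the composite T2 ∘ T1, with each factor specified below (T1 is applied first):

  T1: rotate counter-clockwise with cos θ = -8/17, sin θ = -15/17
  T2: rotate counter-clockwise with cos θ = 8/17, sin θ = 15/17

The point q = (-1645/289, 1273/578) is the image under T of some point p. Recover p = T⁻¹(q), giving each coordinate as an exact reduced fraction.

p = (-5, -7/2)

T1 = [-8/17 15/17 0; -15/17 -8/17 0; 0 0 1]
T2·T1 = [161/289 240/289 0; -240/289 161/289 0; 0 0 1]
det M = 1; M⁻¹ = [161/289 -240/289 0; 240/289 161/289 0; 0 0 1]
M⁻¹ · (-1645/289, 1273/578)ᵀ = (-5, -7/2)ᵀ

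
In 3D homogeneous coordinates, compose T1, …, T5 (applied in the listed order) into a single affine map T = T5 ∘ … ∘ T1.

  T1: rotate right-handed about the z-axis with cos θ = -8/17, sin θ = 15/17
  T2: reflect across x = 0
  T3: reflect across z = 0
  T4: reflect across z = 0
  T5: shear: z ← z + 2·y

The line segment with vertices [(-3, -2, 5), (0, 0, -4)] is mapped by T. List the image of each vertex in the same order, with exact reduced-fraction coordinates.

T1 rotate right-handed about the z-axis with cos θ = -8/17, sin θ = 15/17: (-3, -2, 5) → (54/17, -29/17, 5); (0, 0, -4) → (0, 0, -4)
T2 reflect across x = 0: (54/17, -29/17, 5) → (-54/17, -29/17, 5); (0, 0, -4) → (0, 0, -4)
T3 reflect across z = 0: (-54/17, -29/17, 5) → (-54/17, -29/17, -5); (0, 0, -4) → (0, 0, 4)
T4 reflect across z = 0: (-54/17, -29/17, -5) → (-54/17, -29/17, 5); (0, 0, 4) → (0, 0, -4)
T5 shear: z ← z + 2·y: (-54/17, -29/17, 5) → (-54/17, -29/17, 27/17); (0, 0, -4) → (0, 0, -4)

image vertices: (-54/17, -29/17, 27/17), (0, 0, -4)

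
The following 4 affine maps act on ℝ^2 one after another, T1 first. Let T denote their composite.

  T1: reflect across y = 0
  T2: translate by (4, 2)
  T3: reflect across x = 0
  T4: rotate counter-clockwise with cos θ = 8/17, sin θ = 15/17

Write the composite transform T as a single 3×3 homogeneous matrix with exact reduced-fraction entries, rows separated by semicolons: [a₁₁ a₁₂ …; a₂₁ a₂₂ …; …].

T1 = [1 0 0; 0 -1 0; 0 0 1]
T2·T1 = [1 0 4; 0 -1 2; 0 0 1]
T3·…·T1 = [-1 0 -4; 0 -1 2; 0 0 1]
T4·…·T1 = [-8/17 15/17 -62/17; -15/17 -8/17 -44/17; 0 0 1]

T = [-8/17 15/17 -62/17; -15/17 -8/17 -44/17; 0 0 1]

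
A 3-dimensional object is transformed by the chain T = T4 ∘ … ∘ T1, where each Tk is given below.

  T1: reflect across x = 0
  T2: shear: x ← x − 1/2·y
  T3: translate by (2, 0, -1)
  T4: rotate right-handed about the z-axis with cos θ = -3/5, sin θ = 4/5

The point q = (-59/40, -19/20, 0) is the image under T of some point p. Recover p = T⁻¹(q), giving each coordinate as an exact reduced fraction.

T1 = [-1 0 0 0; 0 1 0 0; 0 0 1 0; 0 0 0 1]
T2·T1 = [-1 -1/2 0 0; 0 1 0 0; 0 0 1 0; 0 0 0 1]
T3·…·T1 = [-1 -1/2 0 2; 0 1 0 0; 0 0 1 -1; 0 0 0 1]
T4·…·T1 = [3/5 -1/2 0 -6/5; -4/5 -1 0 8/5; 0 0 1 -1; 0 0 0 1]
det M = -1; M⁻¹ = [1 -1/2 0 2; -4/5 -3/5 0 0; 0 0 1 1; 0 0 0 1]
M⁻¹ · (-59/40, -19/20, 0)ᵀ = (1, 7/4, 1)ᵀ

p = (1, 7/4, 1)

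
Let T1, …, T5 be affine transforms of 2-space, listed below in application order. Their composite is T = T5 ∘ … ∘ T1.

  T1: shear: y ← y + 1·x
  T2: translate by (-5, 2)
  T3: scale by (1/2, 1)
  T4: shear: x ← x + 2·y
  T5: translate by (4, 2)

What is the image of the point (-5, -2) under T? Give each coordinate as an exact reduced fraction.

T1 shear: y ← y + 1·x: (-5, -2) → (-5, -7)
T2 translate by (-5, 2): (-5, -7) → (-10, -5)
T3 scale by (1/2, 1): (-10, -5) → (-5, -5)
T4 shear: x ← x + 2·y: (-5, -5) → (-15, -5)
T5 translate by (4, 2): (-15, -5) → (-11, -3)

T(p) = (-11, -3)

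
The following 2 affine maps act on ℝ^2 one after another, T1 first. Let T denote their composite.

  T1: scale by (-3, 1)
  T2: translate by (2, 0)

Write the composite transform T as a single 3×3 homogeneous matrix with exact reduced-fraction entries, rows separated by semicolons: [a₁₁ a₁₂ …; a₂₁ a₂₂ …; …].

T1 = [-3 0 0; 0 1 0; 0 0 1]
T2·T1 = [-3 0 2; 0 1 0; 0 0 1]

T = [-3 0 2; 0 1 0; 0 0 1]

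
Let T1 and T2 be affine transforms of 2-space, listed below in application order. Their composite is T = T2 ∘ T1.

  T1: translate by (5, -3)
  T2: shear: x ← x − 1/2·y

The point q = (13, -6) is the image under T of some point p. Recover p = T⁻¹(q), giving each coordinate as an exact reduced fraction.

p = (5, -3)

T1 = [1 0 5; 0 1 -3; 0 0 1]
T2·T1 = [1 -1/2 13/2; 0 1 -3; 0 0 1]
det M = 1; M⁻¹ = [1 1/2 -5; 0 1 3; 0 0 1]
M⁻¹ · (13, -6)ᵀ = (5, -3)ᵀ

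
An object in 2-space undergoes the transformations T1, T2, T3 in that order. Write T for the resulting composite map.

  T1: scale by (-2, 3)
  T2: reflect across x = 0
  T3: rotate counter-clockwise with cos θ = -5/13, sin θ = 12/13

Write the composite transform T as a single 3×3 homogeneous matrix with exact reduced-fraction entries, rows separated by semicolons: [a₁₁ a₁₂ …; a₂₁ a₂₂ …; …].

T1 = [-2 0 0; 0 3 0; 0 0 1]
T2·T1 = [2 0 0; 0 3 0; 0 0 1]
T3·…·T1 = [-10/13 -36/13 0; 24/13 -15/13 0; 0 0 1]

T = [-10/13 -36/13 0; 24/13 -15/13 0; 0 0 1]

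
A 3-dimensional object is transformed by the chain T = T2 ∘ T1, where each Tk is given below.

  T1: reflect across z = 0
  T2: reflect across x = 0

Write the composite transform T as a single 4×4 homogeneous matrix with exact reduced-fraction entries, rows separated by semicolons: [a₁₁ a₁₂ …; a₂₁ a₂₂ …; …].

T1 = [1 0 0 0; 0 1 0 0; 0 0 -1 0; 0 0 0 1]
T2·T1 = [-1 0 0 0; 0 1 0 0; 0 0 -1 0; 0 0 0 1]

T = [-1 0 0 0; 0 1 0 0; 0 0 -1 0; 0 0 0 1]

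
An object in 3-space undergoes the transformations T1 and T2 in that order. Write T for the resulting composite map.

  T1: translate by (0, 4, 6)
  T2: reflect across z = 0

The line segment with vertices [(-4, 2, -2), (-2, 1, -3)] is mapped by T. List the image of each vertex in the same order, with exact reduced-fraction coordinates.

image vertices: (-4, 6, -4), (-2, 5, -3)

T1 translate by (0, 4, 6): (-4, 2, -2) → (-4, 6, 4); (-2, 1, -3) → (-2, 5, 3)
T2 reflect across z = 0: (-4, 6, 4) → (-4, 6, -4); (-2, 5, 3) → (-2, 5, -3)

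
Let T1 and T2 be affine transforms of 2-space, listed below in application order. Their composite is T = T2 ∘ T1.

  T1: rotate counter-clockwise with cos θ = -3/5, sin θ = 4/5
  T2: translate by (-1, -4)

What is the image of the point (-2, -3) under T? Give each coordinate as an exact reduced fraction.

T(p) = (13/5, -19/5)

T1 rotate counter-clockwise with cos θ = -3/5, sin θ = 4/5: (-2, -3) → (18/5, 1/5)
T2 translate by (-1, -4): (18/5, 1/5) → (13/5, -19/5)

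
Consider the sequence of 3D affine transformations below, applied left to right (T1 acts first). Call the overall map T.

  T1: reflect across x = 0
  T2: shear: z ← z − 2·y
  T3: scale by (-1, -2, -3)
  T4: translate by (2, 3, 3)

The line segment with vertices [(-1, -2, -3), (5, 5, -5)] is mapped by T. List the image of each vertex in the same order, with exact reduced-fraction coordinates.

image vertices: (1, 7, 0), (7, -7, 48)

T1 reflect across x = 0: (-1, -2, -3) → (1, -2, -3); (5, 5, -5) → (-5, 5, -5)
T2 shear: z ← z − 2·y: (1, -2, -3) → (1, -2, 1); (-5, 5, -5) → (-5, 5, -15)
T3 scale by (-1, -2, -3): (1, -2, 1) → (-1, 4, -3); (-5, 5, -15) → (5, -10, 45)
T4 translate by (2, 3, 3): (-1, 4, -3) → (1, 7, 0); (5, -10, 45) → (7, -7, 48)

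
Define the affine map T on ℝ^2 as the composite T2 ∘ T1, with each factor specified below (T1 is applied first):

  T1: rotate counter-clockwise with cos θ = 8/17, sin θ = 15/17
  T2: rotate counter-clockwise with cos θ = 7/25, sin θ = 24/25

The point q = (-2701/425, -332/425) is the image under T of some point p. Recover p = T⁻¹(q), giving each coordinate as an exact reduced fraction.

T1 = [8/17 -15/17 0; 15/17 8/17 0; 0 0 1]
T2·T1 = [-304/425 -297/425 0; 297/425 -304/425 0; 0 0 1]
det M = 1; M⁻¹ = [-304/425 297/425 0; -297/425 -304/425 0; 0 0 1]
M⁻¹ · (-2701/425, -332/425)ᵀ = (4, 5)ᵀ

p = (4, 5)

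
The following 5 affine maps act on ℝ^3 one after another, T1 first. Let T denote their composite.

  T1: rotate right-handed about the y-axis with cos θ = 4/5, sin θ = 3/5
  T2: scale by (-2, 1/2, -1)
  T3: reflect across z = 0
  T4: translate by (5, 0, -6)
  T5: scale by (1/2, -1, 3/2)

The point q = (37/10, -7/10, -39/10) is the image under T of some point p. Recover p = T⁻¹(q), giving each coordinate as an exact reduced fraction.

p = (-3, 7/5, 2)

T1 = [4/5 0 3/5 0; 0 1 0 0; -3/5 0 4/5 0; 0 0 0 1]
T2·T1 = [-8/5 0 -6/5 0; 0 1/2 0 0; 3/5 0 -4/5 0; 0 0 0 1]
T3·…·T1 = [-8/5 0 -6/5 0; 0 1/2 0 0; -3/5 0 4/5 0; 0 0 0 1]
T4·…·T1 = [-8/5 0 -6/5 5; 0 1/2 0 0; -3/5 0 4/5 -6; 0 0 0 1]
T5·…·T1 = [-4/5 0 -3/5 5/2; 0 -1/2 0 0; -9/10 0 6/5 -9; 0 0 0 1]
det M = 3/4; M⁻¹ = [-4/5 0 -2/5 -8/5; 0 -2 0 0; -3/5 0 8/15 63/10; 0 0 0 1]
M⁻¹ · (37/10, -7/10, -39/10)ᵀ = (-3, 7/5, 2)ᵀ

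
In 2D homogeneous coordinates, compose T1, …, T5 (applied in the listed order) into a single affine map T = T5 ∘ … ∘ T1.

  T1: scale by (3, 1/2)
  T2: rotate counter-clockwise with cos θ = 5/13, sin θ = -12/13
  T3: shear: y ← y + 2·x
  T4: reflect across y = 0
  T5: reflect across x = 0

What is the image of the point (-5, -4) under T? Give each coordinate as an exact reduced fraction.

T1 scale by (3, 1/2): (-5, -4) → (-15, -2)
T2 rotate counter-clockwise with cos θ = 5/13, sin θ = -12/13: (-15, -2) → (-99/13, 170/13)
T3 shear: y ← y + 2·x: (-99/13, 170/13) → (-99/13, -28/13)
T4 reflect across y = 0: (-99/13, -28/13) → (-99/13, 28/13)
T5 reflect across x = 0: (-99/13, 28/13) → (99/13, 28/13)

T(p) = (99/13, 28/13)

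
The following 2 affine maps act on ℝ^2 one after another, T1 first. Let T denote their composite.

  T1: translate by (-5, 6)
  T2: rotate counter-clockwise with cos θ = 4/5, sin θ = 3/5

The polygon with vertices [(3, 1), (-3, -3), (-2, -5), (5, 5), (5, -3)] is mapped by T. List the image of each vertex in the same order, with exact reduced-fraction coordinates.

image vertices: (-29/5, 22/5), (-41/5, -12/5), (-31/5, -17/5), (-33/5, 44/5), (-9/5, 12/5)

T1 translate by (-5, 6): (3, 1) → (-2, 7); (-3, -3) → (-8, 3); (-2, -5) → (-7, 1); (5, 5) → (0, 11); (5, -3) → (0, 3)
T2 rotate counter-clockwise with cos θ = 4/5, sin θ = 3/5: (-2, 7) → (-29/5, 22/5); (-8, 3) → (-41/5, -12/5); (-7, 1) → (-31/5, -17/5); (0, 11) → (-33/5, 44/5); (0, 3) → (-9/5, 12/5)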